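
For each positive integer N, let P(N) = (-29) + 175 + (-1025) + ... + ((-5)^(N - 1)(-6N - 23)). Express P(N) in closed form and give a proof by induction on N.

P(N) = (-5)^N(N + 4) - 4

We claim P(N) = (-5)^N(N + 4) - 4 for all N ≥ 1.
Base case (N = 1): P(1) = -29, and the closed form gives -29. They agree.
Inductive step: suppose the statement holds for some p ≥ 1, so P(p) = (-5)^p(p + 4) - 4.
Then P(p+1) = P(p) + ((-5)^p(-6p - 29)) = ((-5)^p(p + 4) - 4) + ((-5)^p(-6p - 29)).
Simplifying, P(p+1) = -5(-5)^p·p - 25(-5)^p - 4 = (-5)^(p+1)((p+1) + 4) - 4,
which is the closed form with N = p+1.
Hence, by induction on N, the claim holds for every N ≥ 1.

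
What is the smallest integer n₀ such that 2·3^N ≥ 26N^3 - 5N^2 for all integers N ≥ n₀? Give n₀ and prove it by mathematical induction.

At N = 7: 4374 < 8673, so the inequality fails and n₀ ≥ 8. We prove 2·3^N ≥ 26N^3 - 5N^2 for all N ≥ 8.
When N = 8: 2·3^N = 13122 and 26N^3 - 5N^2 = 12992, so 13122 ≥ 12992.
Inductive step: assume the claim holds for N = i, so 2·3^i ≥ 26i^3 - 5i^2.
Then 2·3^(i + 1) = 3·(2·3^i) ≥ 3·(26i^3 - 5i^2).
Also, for i ≥ 8 we have 3·(26i^3 - 5i^2) ≥ 26(i+1)^3 - 5(i+1)^2, since 3·(26i^3 - 5i^2) − (26(i+1)^3 - 5(i+1)^2) = 52i^3 - 88i^2 - 68i - 21, which is nonnegative for all i ≥ 8.
Combining, 2·3^(i + 1) ≥ 26(i+1)^3 - 5(i+1)^2.
This completes the induction.
Hence the smallest such n₀ is 8.

n₀ = 8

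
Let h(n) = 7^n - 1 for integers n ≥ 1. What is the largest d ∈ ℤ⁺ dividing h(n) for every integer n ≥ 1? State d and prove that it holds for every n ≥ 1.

Computing the first values: h(1) = 6 and h(2) = 48; gcd(6, 48) = 6, so d ≤ 6.
We prove 6 | 7^n - 1 for all n ≥ 1 by induction on n.
Base case (n = 1): h(1) = 6 = 6·(1), so 6 | h(1).
Inductive step: suppose the statement holds for some j ≥ 1, i.e. 6 | h(j). Then
7^{j+1} − 1^{j+1} = 7·7^j − 1·1^j = 7·(7^j − 1^j) + (6)·1^j. The first term is divisible by 6 by the inductive hypothesis, and the second term (6)·1^j is divisible by 6 since 6 | 6. Hence 6 | h(j+1).
Hence, by induction on n, the claim holds for every n ≥ 1.
Therefore the largest such d is 6.

d = 6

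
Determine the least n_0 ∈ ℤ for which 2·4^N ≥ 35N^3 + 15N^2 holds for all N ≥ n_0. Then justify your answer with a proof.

n_0 = 6

At N = 5: 2048 < 4750, so the inequality fails and n_0 ≥ 6. We prove 2·4^N ≥ 35N^3 + 15N^2 for all N ≥ 6.
Base step (N = 6): 2·4^N = 8192 and 35N^3 + 15N^2 = 8100, so 8192 ≥ 8100.
For the inductive step, assume it holds for an arbitrary m ≥ 6, so 2·4^m ≥ 35m^3 + 15m^2.
Then 2·4^(m + 1) = 4·(2·4^m) ≥ 4·(35m^3 + 15m^2).
Also, for m ≥ 6 we have 4·(35m^3 + 15m^2) ≥ 35(m+1)^3 + 15(m+1)^2, since 4·(35m^3 + 15m^2) − (35(m+1)^3 + 15(m+1)^2) = 105m^3 - 60m^2 - 135m - 50, which is nonnegative for all m ≥ 6.
Combining, 2·4^(m + 1) ≥ 35(m+1)^3 + 15(m+1)^2.
By induction, the statement is established for all N ≥ 6.
Hence the smallest such n_0 is 6.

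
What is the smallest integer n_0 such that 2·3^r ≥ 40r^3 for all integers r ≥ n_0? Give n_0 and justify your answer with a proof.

n_0 = 9

At r = 8: 13122 < 20480, so the inequality fails and n_0 ≥ 9. We prove 2·3^r ≥ 40r^3 for all r ≥ 9.
For the base case r = 9: 2·3^r = 39366 and 40r^3 = 29160, so 39366 ≥ 29160.
Suppose the result is true for r = m, so 2·3^m ≥ 40m^3.
Then 2·3^(m + 1) = 3·(2·3^m) ≥ 3·(40m^3).
Also, for m ≥ 9 we have 3·(40m^3) ≥ 40(m+1)^3, since 3 ≥ (1 + 1/m)^3 for all m ≥ 9.
Combining, 2·3^(m + 1) ≥ 40(m+1)^3.
Hence, by induction on r, the claim holds for every r ≥ 9.
Hence the smallest such n_0 is 9.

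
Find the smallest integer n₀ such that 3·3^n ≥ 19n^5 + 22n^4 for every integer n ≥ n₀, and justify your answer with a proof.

n₀ = 14

At n = 13: 4782969 < 7682909, so the inequality fails and n₀ ≥ 14. We prove 3·3^n ≥ 19n^5 + 22n^4 for all n ≥ 14.
Base step (n = 14): 3·3^n = 14348907 and 19n^5 + 22n^4 = 11063808, so 14348907 ≥ 11063808.
For the inductive step, assume it holds for an arbitrary i ≥ 14, so 3·3^i ≥ 19i^5 + 22i^4.
Then 3·3^(i + 1) = 3·(3·3^i) ≥ 3·(19i^5 + 22i^4).
Also, for i ≥ 14 we have 3·(19i^5 + 22i^4) ≥ 19(i+1)^5 + 22(i+1)^4, since 3·(19i^5 + 22i^4) − (19(i+1)^5 + 22(i+1)^4) = 38i^5 - 51i^4 - 278i^3 - 322i^2 - 183i - 41, which is nonnegative for all i ≥ 14.
Combining, 3·3^(i + 1) ≥ 19(i+1)^5 + 22(i+1)^4.
Hence, by induction on n, the claim holds for every n ≥ 14.
Hence the smallest such n₀ is 14.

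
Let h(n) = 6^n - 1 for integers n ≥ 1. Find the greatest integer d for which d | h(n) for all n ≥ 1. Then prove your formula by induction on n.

Computing the first values: h(1) = 5 and h(2) = 35; gcd(5, 35) = 5, so d ≤ 5.
We prove 5 | 6^n - 1 for all n ≥ 1 by induction on n.
For the base case n = 1: h(1) = 5 = 5·(1), so 5 | h(1).
Inductive step: suppose the statement holds for some k ≥ 1, i.e. 5 | h(k). Then
6^{k+1} − 1^{k+1} = 6·6^k − 1·1^k = 6·(6^k − 1^k) + (5)·1^k. The first term is divisible by 5 by the inductive hypothesis, and the second term (5)·1^k is divisible by 5 since 5 | 5. Hence 5 | h(k+1).
By the principle of mathematical induction, the result holds for all n ≥ 1.
Therefore the largest such d is 5.

d = 5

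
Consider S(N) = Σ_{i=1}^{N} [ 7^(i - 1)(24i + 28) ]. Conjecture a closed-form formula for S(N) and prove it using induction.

We claim S(N) = 4·7^N(N + 1) - 4 for all N ≥ 1.
When N = 1: S(1) = 52, and the closed form gives 52. They agree.
Inductive step: assume the claim holds for N = i, so S(i) = 4·7^i(i + 1) - 4.
Then S(i+1) = S(i) + (7^i(24i + 52)) = (4·7^i(i + 1) - 4) + (7^i(24i + 52)).
Simplifying, S(i+1) = 28·7^i·i + 56·7^i - 4 = 4·7^(i+1)((i+1) + 1) - 4,
which is the closed form with N = i+1.
By induction, the statement is established for all N ≥ 1.

S(N) = 4·7^N(N + 1) - 4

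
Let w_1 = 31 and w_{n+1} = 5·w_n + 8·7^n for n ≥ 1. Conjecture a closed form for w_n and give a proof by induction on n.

Computing the first terms: w_1 = 31, w_2 = 211, w_3 = 1447. This suggests w_n = 3·5^(n - 1) + 4·7^n.
Base step (n = 1): the formula gives 31 = 31 = w_1.
Inductive step: suppose the statement holds for some j ≥ 1, so w_j = 3·5^(j - 1) + 4·7^j.
Then w_{j+1} = 5·w_j + 8·7^j = 5·(3·5^(j - 1) + 4·7^j) + 8·7^j = 3·5^j + 4·7^(j + 1) = 3·5^((j+1) - 1) + 4·7^(j+1),
which is the claimed formula at n = j+1.
Hence, by induction on n, the claim holds for every n ≥ 1.

w_n = 3·5^(n - 1) + 4·7^n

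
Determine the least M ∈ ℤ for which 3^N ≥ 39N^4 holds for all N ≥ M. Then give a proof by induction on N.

At N = 12: 531441 < 808704, so the inequality fails and M ≥ 13. We prove 3^N ≥ 39N^4 for all N ≥ 13.
Base step (N = 13): 3^N = 1594323 and 39N^4 = 1113879, so 1594323 ≥ 1113879.
Inductive step: assume the claim holds for N = k, so 3^k ≥ 39k^4.
Then 3^(k + 1) = 3·(3^k) ≥ 3·(39k^4).
Also, for k ≥ 13 we have 3·(39k^4) ≥ 39(k+1)^4, since 3 ≥ (1 + 1/k)^4 for all k ≥ 13.
Combining, 3^(k + 1) ≥ 39(k+1)^4.
Hence, by induction on N, the claim holds for every N ≥ 13.
Hence the smallest such M is 13.

M = 13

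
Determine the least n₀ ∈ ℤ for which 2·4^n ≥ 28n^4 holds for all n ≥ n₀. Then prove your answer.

At n = 7: 32768 < 67228, so the inequality fails and n₀ ≥ 8. We prove 2·4^n ≥ 28n^4 for all n ≥ 8.
When n = 8: 2·4^n = 131072 and 28n^4 = 114688, so 131072 ≥ 114688.
For the inductive step, assume it holds for an arbitrary r ≥ 8, so 2·4^r ≥ 28r^4.
Then 2·4^(r + 1) = 4·(2·4^r) ≥ 4·(28r^4).
Also, for r ≥ 8 we have 4·(28r^4) ≥ 28(r+1)^4, since 4 ≥ (1 + 1/r)^4 for all r ≥ 8.
Combining, 2·4^(r + 1) ≥ 28(r+1)^4.
By the principle of mathematical induction, the result holds for all n ≥ 8.
Hence the smallest such n₀ is 8.

n₀ = 8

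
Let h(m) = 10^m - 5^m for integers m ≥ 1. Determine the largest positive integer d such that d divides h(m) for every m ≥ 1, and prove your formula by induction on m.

d = 5

Computing the first values: h(1) = 5 and h(2) = 75; gcd(5, 75) = 5, so d ≤ 5.
We prove 5 | 10^m - 5^m for all m ≥ 1 by induction on m.
Base case (m = 1): h(1) = 5 = 5·(1), so 5 | h(1).
For the inductive step, assume it holds for an arbitrary k ≥ 1, i.e. 5 | h(k). Then
10^{k+1} − 5^{k+1} = 10·10^k − 5·5^k = 10·(10^k − 5^k) + (5)·5^k. The first term is divisible by 5 by the inductive hypothesis, and the second term (5)·5^k is divisible by 5 since 5 | 5. Hence 5 | h(k+1).
Hence, by induction on m, the claim holds for every m ≥ 1.
Therefore the largest such d is 5.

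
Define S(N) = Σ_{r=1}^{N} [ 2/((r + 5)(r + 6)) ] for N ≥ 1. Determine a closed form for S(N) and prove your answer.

We claim S(N) = N/(3(N + 6)) for all N ≥ 1.
For the base case N = 1: S(1) = 1/21, and the closed form gives 1/21. They agree.
For the inductive step, assume it holds for an arbitrary r ≥ 1, so S(r) = r/(3(r + 6)).
Then S(r+1) = S(r) + (2/((r + 6)(r + 7))) = (r/(3(r + 6))) + (2/((r + 6)(r + 7))).
Simplifying, S(r+1) = (r + 1)/(3(r + 7)) = (r+1)/(3((r+1) + 6)),
which is the closed form with N = r+1.
This completes the induction.

S(N) = N/(3(N + 6))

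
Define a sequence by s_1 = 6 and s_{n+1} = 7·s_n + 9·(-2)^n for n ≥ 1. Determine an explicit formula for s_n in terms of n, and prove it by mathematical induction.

s_n = -(-2)^n + 4·7^(n - 1)

Computing the first terms: s_1 = 6, s_2 = 24, s_3 = 204. This suggests s_n = -(-2)^n + 4·7^(n - 1).
Base case (n = 1): the formula gives 6 = 6 = s_1.
For the inductive step, assume it holds for an arbitrary i ≥ 1, so s_i = -(-2)^i + 4·7^(i - 1).
Then s_{i+1} = 7·s_i + 9·(-2)^i = 7·(-(-2)^i + 4·7^(i - 1)) + 9·(-2)^i = -(-2)^(i + 1) + 4·7^i = -(-2)^(i+1) + 4·7^((i+1) - 1),
which is the claimed formula at n = i+1.
By the principle of mathematical induction, the result holds for all n ≥ 1.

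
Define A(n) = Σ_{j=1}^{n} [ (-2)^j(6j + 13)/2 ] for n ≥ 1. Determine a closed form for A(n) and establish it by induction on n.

We claim A(n) = (-2)^n(2n + 5) - 5 for all n ≥ 1.
Base case (n = 1): A(1) = -19, and the closed form gives -19. They agree.
Inductive step: suppose the statement holds for some j ≥ 1, so A(j) = (-2)^j(2j + 5) - 5.
Then A(j+1) = A(j) + ((-2)^j(-6j - 19)) = ((-2)^j(2j + 5) - 5) + ((-2)^j(-6j - 19)).
Simplifying, A(j+1) = -4(-2)^j·j - 14(-2)^j - 5 = (-2)^(j+1)(2(j+1) + 5) - 5,
which is the closed form with n = j+1.
Hence, by induction on n, the claim holds for every n ≥ 1.

A(n) = (-2)^n(2n + 5) - 5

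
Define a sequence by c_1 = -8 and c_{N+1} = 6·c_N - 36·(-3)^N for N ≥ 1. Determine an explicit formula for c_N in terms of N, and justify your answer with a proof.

Computing the first terms: c_1 = -8, c_2 = 60, c_3 = 36. This suggests c_N = 4(-3)^N + 4·6^(N - 1).
Base step (N = 1): the formula gives -8 = -8 = c_1.
For the inductive step, assume it holds for an arbitrary r ≥ 1, so c_r = 4(-3)^r + 4·6^(r - 1).
Then c_{r+1} = 6·c_r - 36·(-3)^r = 6·(4(-3)^r + 4·6^(r - 1)) - 36·(-3)^r = 4(-3)^(r + 1) + 4·6^r = 4(-3)^(r+1) + 4·6^((r+1) - 1),
which is the claimed formula at N = r+1.
This completes the induction.

c_N = 4(-3)^N + 4·6^(N - 1)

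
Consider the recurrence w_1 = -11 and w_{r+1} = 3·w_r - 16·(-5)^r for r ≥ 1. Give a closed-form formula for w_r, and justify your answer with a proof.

Computing the first terms: w_1 = -11, w_2 = 47, w_3 = -259. This suggests w_r = 2(-5)^r - 3^(r - 1).
For the base case r = 1: the formula gives -11 = -11 = w_1.
Inductive step: assume the claim holds for r = j, so w_j = 2(-5)^j - 3^(j - 1).
Then w_{j+1} = 3·w_j - 16·(-5)^j = 3·(2(-5)^j - 3^(j - 1)) - 16·(-5)^j = 2(-5)^(j + 1) - 3^j = 2(-5)^(j+1) - 3^((j+1) - 1),
which is the claimed formula at r = j+1.
By the principle of mathematical induction, the result holds for all r ≥ 1.

w_r = 2(-5)^r - 3^(r - 1)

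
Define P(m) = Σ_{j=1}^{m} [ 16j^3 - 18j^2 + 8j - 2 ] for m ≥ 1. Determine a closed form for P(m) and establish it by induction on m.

P(m) = m(4m^3 + 2m^2 - m - 1)

We claim P(m) = m(4m^3 + 2m^2 - m - 1) for all m ≥ 1.
When m = 1: P(1) = 4, and the closed form gives 4. They agree.
Suppose the result is true for m = j, so P(j) = j(4j^3 + 2j^2 - j - 1).
Then P(j+1) = P(j) + (16j^3 + 30j^2 + 20j + 4) = (j(4j^3 + 2j^2 - j - 1)) + (16j^3 + 30j^2 + 20j + 4).
Simplifying, P(j+1) = (j + 1)(4j^3 + 14j^2 + 15j + 4) = (j+1)(4(j+1)^3 + 2(j+1)^2 - (j+1) - 1),
which is the closed form with m = j+1.
Hence, by induction on m, the claim holds for every m ≥ 1.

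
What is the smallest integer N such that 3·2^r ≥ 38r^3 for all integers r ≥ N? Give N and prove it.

At r = 15: 98304 < 128250, so the inequality fails and N ≥ 16. We prove 3·2^r ≥ 38r^3 for all r ≥ 16.
For the base case r = 16: 3·2^r = 196608 and 38r^3 = 155648, so 196608 ≥ 155648.
Suppose the result is true for r = j, so 3·2^j ≥ 38j^3.
Then 3·2^(j + 1) = 2·(3·2^j) ≥ 2·(38j^3).
Also, for j ≥ 16 we have 2·(38j^3) ≥ 38(j+1)^3, since 2 ≥ (1 + 1/j)^3 for all j ≥ 16.
Combining, 3·2^(j + 1) ≥ 38(j+1)^3.
Hence, by induction on r, the claim holds for every r ≥ 16.
Hence the smallest such N is 16.

N = 16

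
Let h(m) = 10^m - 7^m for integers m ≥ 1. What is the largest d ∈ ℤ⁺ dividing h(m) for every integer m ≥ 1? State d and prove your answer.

d = 3

Computing the first values: h(1) = 3 and h(2) = 51; gcd(3, 51) = 3, so d ≤ 3.
We prove 3 | 10^m - 7^m for all m ≥ 1 by induction on m.
When m = 1: h(1) = 3 = 3·(1), so 3 | h(1).
Suppose the result is true for m = j, i.e. 3 | h(j). Then
10^{j+1} − 7^{j+1} = 10·10^j − 7·7^j = 10·(10^j − 7^j) + (3)·7^j. The first term is divisible by 3 by the inductive hypothesis, and the second term (3)·7^j is divisible by 3 since 3 | 3. Hence 3 | h(j+1).
By the principle of mathematical induction, the result holds for all m ≥ 1.
Therefore the largest such d is 3.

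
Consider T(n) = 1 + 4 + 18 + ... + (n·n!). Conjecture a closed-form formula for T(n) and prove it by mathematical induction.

T(n) = (n + 1)n! - 1

We claim T(n) = (n + 1)n! - 1 for all n ≥ 1.
For the base case n = 1: T(1) = 1, and the closed form gives 1. They agree.
For the inductive step, assume it holds for an arbitrary j ≥ 1, so T(j) = (j + 1)j! - 1.
Then T(j+1) = T(j) + ((j + 1)(j + 1)!) = ((j + 1)j! - 1) + ((j + 1)(j + 1)!).
Simplifying, T(j+1) = ((j+1) + 1)(j+1)! - 1,
which is the closed form with n = j+1.
This completes the induction.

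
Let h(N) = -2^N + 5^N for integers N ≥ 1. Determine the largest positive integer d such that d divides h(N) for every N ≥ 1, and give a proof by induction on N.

d = 3

Computing the first values: h(1) = 3 and h(2) = 21; gcd(3, 21) = 3, so d ≤ 3.
We prove 3 | -2^N + 5^N for all N ≥ 1 by induction on N.
For the base case N = 1: h(1) = 3 = 3·(1), so 3 | h(1).
Suppose the result is true for N = i, i.e. 3 | h(i). Then
5^{i+1} − 2^{i+1} = 5·5^i − 2·2^i = 5·(5^i − 2^i) + (3)·2^i. The first term is divisible by 3 by the inductive hypothesis, and the second term (3)·2^i is divisible by 3 since 3 | 3. Hence 3 | h(i+1).
By induction, the statement is established for all N ≥ 1.
Therefore the largest such d is 3.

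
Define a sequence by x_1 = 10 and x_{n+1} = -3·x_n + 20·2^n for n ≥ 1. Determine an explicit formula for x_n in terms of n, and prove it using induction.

Computing the first terms: x_1 = 10, x_2 = 10, x_3 = 50. This suggests x_n = 2(-3)^(n - 1) + 2^(n + 2).
When n = 1: the formula gives 10 = 10 = x_1.
Inductive step: assume the claim holds for n = j, so x_j = 2(-3)^(j - 1) + 2^(j + 2).
Then x_{j+1} = -3·x_j + 20·2^j = -3·(2(-3)^(j - 1) + 2^(j + 2)) + 20·2^j = 2(-3)^j + 2^(j + 3) = 2(-3)^((j+1) - 1) + 2^((j+1) + 2),
which is the claimed formula at n = j+1.
By induction, the statement is established for all n ≥ 1.

x_n = 2(-3)^(n - 1) + 2^(n + 2)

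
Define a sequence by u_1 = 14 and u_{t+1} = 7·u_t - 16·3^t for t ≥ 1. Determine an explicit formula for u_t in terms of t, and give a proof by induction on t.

Computing the first terms: u_1 = 14, u_2 = 50, u_3 = 206. This suggests u_t = 4·3^t + 2·7^(t - 1).
Base case (t = 1): the formula gives 14 = 14 = u_1.
Inductive step: assume the claim holds for t = k, so u_k = 4·3^k + 2·7^(k - 1).
Then u_{k+1} = 7·u_k - 16·3^k = 7·(4·3^k + 2·7^(k - 1)) - 16·3^k = 4·3^(k + 1) + 2·7^k = 4·3^(k+1) + 2·7^((k+1) - 1),
which is the claimed formula at t = k+1.
This completes the induction.

u_t = 4·3^t + 2·7^(t - 1)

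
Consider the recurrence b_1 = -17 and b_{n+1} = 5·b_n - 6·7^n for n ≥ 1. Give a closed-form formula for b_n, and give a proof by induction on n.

b_n = 4·5^(n - 1) - 3·7^n

Computing the first terms: b_1 = -17, b_2 = -127, b_3 = -929. This suggests b_n = 4·5^(n - 1) - 3·7^n.
For the base case n = 1: the formula gives -17 = -17 = b_1.
Suppose the result is true for n = j, so b_j = 4·5^(j - 1) - 3·7^j.
Then b_{j+1} = 5·b_j - 6·7^j = 5·(4·5^(j - 1) - 3·7^j) - 6·7^j = 4·5^j - 3·7^(j + 1) = 4·5^((j+1) - 1) - 3·7^(j+1),
which is the claimed formula at n = j+1.
This completes the induction.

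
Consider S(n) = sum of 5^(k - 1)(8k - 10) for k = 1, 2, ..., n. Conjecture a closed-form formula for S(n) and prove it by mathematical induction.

We claim S(n) = 5^n(2n - 3) + 3 for all n ≥ 1.
For the base case n = 1: S(1) = -2, and the closed form gives -2. They agree.
Inductive step: assume the claim holds for n = k, so S(k) = 5^k(2k - 3) + 3.
Then S(k+1) = S(k) + (5^k(8k - 2)) = (5^k(2k - 3) + 3) + (5^k(8k - 2)).
Simplifying, S(k+1) = 10·5^k·k - 5·5^k + 3 = 5^(k+1)(2(k+1) - 3) + 3,
which is the closed form with n = k+1.
This completes the induction.

S(n) = 5^n(2n - 3) + 3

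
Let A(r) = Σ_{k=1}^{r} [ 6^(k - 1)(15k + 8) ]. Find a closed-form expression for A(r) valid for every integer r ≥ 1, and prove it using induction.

We claim A(r) = 6^r(3r + 1) - 1 for all r ≥ 1.
When r = 1: A(1) = 23, and the closed form gives 23. They agree.
For the inductive step, assume it holds for an arbitrary k ≥ 1, so A(k) = 6^k(3k + 1) - 1.
Then A(k+1) = A(k) + (6^k(15k + 23)) = (6^k(3k + 1) - 1) + (6^k(15k + 23)).
Simplifying, A(k+1) = 18·6^k·k + 24·6^k - 1 = 6^(k+1)(3(k+1) + 1) - 1,
which is the closed form with r = k+1.
This completes the induction.

A(r) = 6^r(3r + 1) - 1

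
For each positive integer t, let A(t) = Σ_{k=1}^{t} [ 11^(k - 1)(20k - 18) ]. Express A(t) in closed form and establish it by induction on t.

We claim A(t) = 2·11^t(t - 1) + 2 for all t ≥ 1.
When t = 1: A(1) = 2, and the closed form gives 2. They agree.
Suppose the result is true for t = k, so A(k) = 2·11^k(k - 1) + 2.
Then A(k+1) = A(k) + (11^k(20k + 2)) = (2·11^k(k - 1) + 2) + (11^k(20k + 2)).
Simplifying, A(k+1) = 22·11^k·k + 2 = 2·11^(k+1)((k+1) - 1) + 2,
which is the closed form with t = k+1.
Hence, by induction on t, the claim holds for every t ≥ 1.

A(t) = 2·11^t(t - 1) + 2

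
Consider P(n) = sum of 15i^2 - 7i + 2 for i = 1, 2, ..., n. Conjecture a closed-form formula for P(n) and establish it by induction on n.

We claim P(n) = n(5n^2 + 4n + 1) for all n ≥ 1.
For the base case n = 1: P(1) = 10, and the closed form gives 10. They agree.
Inductive step: assume the claim holds for n = i, so P(i) = i(5i^2 + 4i + 1).
Then P(i+1) = P(i) + (15i^2 + 23i + 10) = (i(5i^2 + 4i + 1)) + (15i^2 + 23i + 10).
Simplifying, P(i+1) = (i + 1)(5i^2 + 14i + 10) = (i+1)(5(i+1)^2 + 4(i+1) + 1),
which is the closed form with n = i+1.
Hence, by induction on n, the claim holds for every n ≥ 1.

P(n) = n(5n^2 + 4n + 1)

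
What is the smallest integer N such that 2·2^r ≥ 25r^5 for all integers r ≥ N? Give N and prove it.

At r = 27: 268435456 < 358722675, so the inequality fails and N ≥ 28. We prove 2·2^r ≥ 25r^5 for all r ≥ 28.
Base case (r = 28): 2·2^r = 536870912 and 25r^5 = 430259200, so 536870912 ≥ 430259200.
Inductive step: suppose the statement holds for some i ≥ 28, so 2·2^i ≥ 25i^5.
Then 2·2^(i + 1) = 2·(2·2^i) ≥ 2·(25i^5).
Also, for i ≥ 28 we have 2·(25i^5) ≥ 25(i+1)^5, since 2 ≥ (1 + 1/i)^5 for all i ≥ 28.
Combining, 2·2^(i + 1) ≥ 25(i+1)^5.
Hence, by induction on r, the claim holds for every r ≥ 28.
Hence the smallest such N is 28.

N = 28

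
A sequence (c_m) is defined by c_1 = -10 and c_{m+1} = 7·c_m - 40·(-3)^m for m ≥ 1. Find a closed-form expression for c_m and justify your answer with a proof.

c_m = 4(-3)^m + 2·7^(m - 1)

Computing the first terms: c_1 = -10, c_2 = 50, c_3 = -10. This suggests c_m = 4(-3)^m + 2·7^(m - 1).
Base case (m = 1): the formula gives -10 = -10 = c_1.
Suppose the result is true for m = k, so c_k = 4(-3)^k + 2·7^(k - 1).
Then c_{k+1} = 7·c_k - 40·(-3)^k = 7·(4(-3)^k + 2·7^(k - 1)) - 40·(-3)^k = 4(-3)^(k + 1) + 2·7^k = 4(-3)^(k+1) + 2·7^((k+1) - 1),
which is the claimed formula at m = k+1.
By the principle of mathematical induction, the result holds for all m ≥ 1.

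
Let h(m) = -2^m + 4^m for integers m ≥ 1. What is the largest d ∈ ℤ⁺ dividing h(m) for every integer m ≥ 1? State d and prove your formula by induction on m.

Computing the first values: h(1) = 2 and h(2) = 12; gcd(2, 12) = 2, so d ≤ 2.
We prove 2 | -2^m + 4^m for all m ≥ 1 by induction on m.
Base step (m = 1): h(1) = 2 = 2·(1), so 2 | h(1).
Suppose the result is true for m = r, i.e. 2 | h(r). Then
4^{r+1} − 2^{r+1} = 4·4^r − 2·2^r = 4·(4^r − 2^r) + (2)·2^r. The first term is divisible by 2 by the inductive hypothesis, and the second term (2)·2^r is divisible by 2 since 2 | 2. Hence 2 | h(r+1).
By induction, the statement is established for all m ≥ 1.
Therefore the largest such d is 2.

d = 2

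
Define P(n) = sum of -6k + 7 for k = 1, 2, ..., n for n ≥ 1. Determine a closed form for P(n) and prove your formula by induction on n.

P(n) = -n(3n - 4)

We claim P(n) = -n(3n - 4) for all n ≥ 1.
Base step (n = 1): P(1) = 1, and the closed form gives 1. They agree.
For the inductive step, assume it holds for an arbitrary k ≥ 1, so P(k) = k(-3k + 4).
Then P(k+1) = P(k) + (-6k + 1) = (k(-3k + 4)) + (-6k + 1).
Simplifying, P(k+1) = -(k + 1)(3k - 1) = -(k+1)(3(k+1) - 4),
which is the closed form with n = k+1.
This completes the induction.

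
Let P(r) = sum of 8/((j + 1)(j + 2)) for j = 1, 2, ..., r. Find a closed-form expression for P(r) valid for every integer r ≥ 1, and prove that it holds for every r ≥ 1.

P(r) = 4r/(r + 2)

We claim P(r) = 4r/(r + 2) for all r ≥ 1.
For the base case r = 1: P(1) = 4/3, and the closed form gives 4/3. They agree.
For the inductive step, assume it holds for an arbitrary j ≥ 1, so P(j) = 4j/(j + 2).
Then P(j+1) = P(j) + (8/((j + 2)(j + 3))) = (4j/(j + 2)) + (8/((j + 2)(j + 3))).
Simplifying, P(j+1) = 4(j + 1)/(j + 3) = 4(j+1)/((j+1) + 2),
which is the closed form with r = j+1.
By induction, the statement is established for all r ≥ 1.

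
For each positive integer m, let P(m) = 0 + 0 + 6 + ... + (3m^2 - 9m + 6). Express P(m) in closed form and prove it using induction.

P(m) = m(m - 2)(m - 1)

We claim P(m) = m(m - 2)(m - 1) for all m ≥ 1.
When m = 1: P(1) = 0, and the closed form gives 0. They agree.
For the inductive step, assume it holds for an arbitrary i ≥ 1, so P(i) = i(i^2 - 3i + 2).
Then P(i+1) = P(i) + (3i(i - 1)) = (i(i^2 - 3i + 2)) + (3i(i - 1)).
Simplifying, P(i+1) = i(i - 1)(i + 1) = (i+1)((i+1) - 2)((i+1) - 1),
which is the closed form with m = i+1.
This completes the induction.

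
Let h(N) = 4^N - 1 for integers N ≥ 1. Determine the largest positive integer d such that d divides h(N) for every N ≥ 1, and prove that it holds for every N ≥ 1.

Computing the first values: h(1) = 3 and h(2) = 15; gcd(3, 15) = 3, so d ≤ 3.
We prove 3 | 4^N - 1 for all N ≥ 1 by induction on N.
Base case (N = 1): h(1) = 3 = 3·(1), so 3 | h(1).
Inductive step: assume the claim holds for N = k, i.e. 3 | h(k). Then
4^{k+1} − 1^{k+1} = 4·4^k − 1·1^k = 4·(4^k − 1^k) + (3)·1^k. The first term is divisible by 3 by the inductive hypothesis, and the second term (3)·1^k is divisible by 3 since 3 | 3. Hence 3 | h(k+1).
This completes the induction.
Therefore the largest such d is 3.

d = 3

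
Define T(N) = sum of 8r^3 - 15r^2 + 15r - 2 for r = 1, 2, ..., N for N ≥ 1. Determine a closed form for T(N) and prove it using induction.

We claim T(N) = N(2N^3 - N^2 + 2N + 3) for all N ≥ 1.
For the base case N = 1: T(1) = 6, and the closed form gives 6. They agree.
Suppose the result is true for N = r, so T(r) = r(2r^3 - r^2 + 2r + 3).
Then T(r+1) = T(r) + (8r^3 + 9r^2 + 9r + 6) = (r(2r^3 - r^2 + 2r + 3)) + (8r^3 + 9r^2 + 9r + 6).
Simplifying, T(r+1) = (r + 1)(2r^3 + 5r^2 + 6r + 6) = (r+1)(2(r+1)^3 - (r+1)^2 + 2(r+1) + 3),
which is the closed form with N = r+1.
This completes the induction.

T(N) = N(2N^3 - N^2 + 2N + 3)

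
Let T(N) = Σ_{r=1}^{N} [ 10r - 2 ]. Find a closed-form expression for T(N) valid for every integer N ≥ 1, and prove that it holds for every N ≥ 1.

We claim T(N) = N(5N + 3) for all N ≥ 1.
Base step (N = 1): T(1) = 8, and the closed form gives 8. They agree.
Suppose the result is true for N = r, so T(r) = r(5r + 3).
Then T(r+1) = T(r) + (10r + 8) = (r(5r + 3)) + (10r + 8).
Simplifying, T(r+1) = (r + 1)(5r + 8) = (r+1)(5(r+1) + 3),
which is the closed form with N = r+1.
By induction, the statement is established for all N ≥ 1.

T(N) = N(5N + 3)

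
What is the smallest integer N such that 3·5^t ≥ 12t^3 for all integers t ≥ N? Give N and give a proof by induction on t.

N = 3

At t = 2: 75 < 96, so the inequality fails and N ≥ 3. We prove 3·5^t ≥ 12t^3 for all t ≥ 3.
Base case (t = 3): 3·5^t = 375 and 12t^3 = 324, so 375 ≥ 324.
For the inductive step, assume it holds for an arbitrary j ≥ 3, so 3·5^j ≥ 12j^3.
Then 3·5^(j + 1) = 5·(3·5^j) ≥ 5·(12j^3).
Also, for j ≥ 3 we have 5·(12j^3) ≥ 12(j+1)^3, since 5 ≥ (1 + 1/j)^3 for all j ≥ 3.
Combining, 3·5^(j + 1) ≥ 12(j+1)^3.
By induction, the statement is established for all t ≥ 3.
Hence the smallest such N is 3.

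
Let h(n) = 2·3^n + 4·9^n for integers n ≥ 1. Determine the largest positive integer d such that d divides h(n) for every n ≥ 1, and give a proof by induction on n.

d = 6

Computing the first values: h(1) = 42 and h(2) = 342; gcd(42, 342) = 6, so d ≤ 6.
We prove 6 | 2·3^n + 4·9^n for all n ≥ 1 by induction on n.
Base step (n = 1): h(1) = 42 = 6·(7), so 6 | h(1).
Inductive step: assume the claim holds for n = i, i.e. 6 | h(i). Then
h(i+1) − 9·h(i) = (2·3^(i+1) + 4·9^(i+1)) − 9·(2·3^i + 4·9^i) = (2)·3^i·(3 − 9) = (-12)·3^i. Since 6 | h(i) by the inductive hypothesis, 6 | 9·h(i); and 6 | -12 since -12 = 6·-2. Therefore 6 | h(i+1).
By the principle of mathematical induction, the result holds for all n ≥ 1.
Therefore the largest such d is 6.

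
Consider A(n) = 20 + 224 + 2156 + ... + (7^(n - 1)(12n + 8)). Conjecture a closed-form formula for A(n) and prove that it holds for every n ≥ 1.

We claim A(n) = 7^n(2n + 1) - 1 for all n ≥ 1.
Base step (n = 1): A(1) = 20, and the closed form gives 20. They agree.
Inductive step: assume the claim holds for n = k, so A(k) = 7^k(2k + 1) - 1.
Then A(k+1) = A(k) + (7^k(12k + 20)) = (7^k(2k + 1) - 1) + (7^k(12k + 20)).
Simplifying, A(k+1) = 14·7^k·k + 21·7^k - 1 = 7^(k+1)(2(k+1) + 1) - 1,
which is the closed form with n = k+1.
Hence, by induction on n, the claim holds for every n ≥ 1.

A(n) = 7^n(2n + 1) - 1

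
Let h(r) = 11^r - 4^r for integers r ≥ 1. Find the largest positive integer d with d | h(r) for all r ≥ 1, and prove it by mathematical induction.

d = 7

Computing the first values: h(1) = 7 and h(2) = 105; gcd(7, 105) = 7, so d ≤ 7.
We prove 7 | 11^r - 4^r for all r ≥ 1 by induction on r.
Base step (r = 1): h(1) = 7 = 7·(1), so 7 | h(1).
Suppose the result is true for r = k, i.e. 7 | h(k). Then
11^{k+1} − 4^{k+1} = 11·11^k − 4·4^k = 11·(11^k − 4^k) + (7)·4^k. The first term is divisible by 7 by the inductive hypothesis, and the second term (7)·4^k is divisible by 7 since 7 | 7. Hence 7 | h(k+1).
By induction, the statement is established for all r ≥ 1.
Therefore the largest such d is 7.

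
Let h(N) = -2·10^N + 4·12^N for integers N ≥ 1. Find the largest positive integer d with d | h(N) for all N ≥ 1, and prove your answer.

d = 4

Computing the first values: h(1) = 28 and h(2) = 376; gcd(28, 376) = 4, so d ≤ 4.
We prove 4 | -2·10^N + 4·12^N for all N ≥ 1 by induction on N.
For the base case N = 1: h(1) = 28 = 4·(7), so 4 | h(1).
Suppose the result is true for N = r, i.e. 4 | h(r). Then
h(r+1) − 12·h(r) = (-2·10^(r+1) + 4·12^(r+1)) − 12·(-2·10^r + 4·12^r) = (-2)·10^r·(10 − 12) = (4)·10^r. Since 4 | h(r) by the inductive hypothesis, 4 | 12·h(r); and 4 | 4 since 4 = 4·1. Therefore 4 | h(r+1).
This completes the induction.
Therefore the largest such d is 4.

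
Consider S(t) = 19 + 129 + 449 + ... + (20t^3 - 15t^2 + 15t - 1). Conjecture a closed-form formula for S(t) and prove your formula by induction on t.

S(t) = t(5t^3 + 5t^2 + 5t + 4)

We claim S(t) = t(5t^3 + 5t^2 + 5t + 4) for all t ≥ 1.
Base step (t = 1): S(1) = 19, and the closed form gives 19. They agree.
Inductive step: assume the claim holds for t = j, so S(j) = j(5j^3 + 5j^2 + 5j + 4).
Then S(j+1) = S(j) + (20j^3 + 45j^2 + 45j + 19) = (j(5j^3 + 5j^2 + 5j + 4)) + (20j^3 + 45j^2 + 45j + 19).
Simplifying, S(j+1) = (j + 1)(5j^3 + 20j^2 + 30j + 19) = (j+1)(5(j+1)^3 + 5(j+1)^2 + 5(j+1) + 4),
which is the closed form with t = j+1.
By induction, the statement is established for all t ≥ 1.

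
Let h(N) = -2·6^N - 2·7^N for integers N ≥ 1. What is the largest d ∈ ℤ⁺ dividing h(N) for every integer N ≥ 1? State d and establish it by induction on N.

d = 2

Computing the first values: h(1) = -26 and h(2) = -170; gcd(-26, -170) = 2, so d ≤ 2.
We prove 2 | -2·6^N - 2·7^N for all N ≥ 1 by induction on N.
Base step (N = 1): h(1) = -26 = 2·(-13), so 2 | h(1).
For the inductive step, assume it holds for an arbitrary p ≥ 1, i.e. 2 | h(p). Then
h(p+1) − 7·h(p) = (-2·6^(p+1) - 2·7^(p+1)) − 7·(-2·6^p - 2·7^p) = (-2)·6^p·(6 − 7) = (2)·6^p. Since 2 | h(p) by the inductive hypothesis, 2 | 7·h(p); and 2 | 2 since 2 = 2·1. Therefore 2 | h(p+1).
By the principle of mathematical induction, the result holds for all N ≥ 1.
Therefore the largest such d is 2.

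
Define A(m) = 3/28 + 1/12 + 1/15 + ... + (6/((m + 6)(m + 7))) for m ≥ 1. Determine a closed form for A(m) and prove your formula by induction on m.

We claim A(m) = 6m/(7(m + 7)) for all m ≥ 1.
Base step (m = 1): A(1) = 3/28, and the closed form gives 3/28. They agree.
Inductive step: suppose the statement holds for some p ≥ 1, so A(p) = 6p/(7(p + 7)).
Then A(p+1) = A(p) + (6/((p + 7)(p + 8))) = (6p/(7(p + 7))) + (6/((p + 7)(p + 8))).
Simplifying, A(p+1) = 6(p + 1)/(7(p + 8)) = 6(p+1)/(7((p+1) + 7)),
which is the closed form with m = p+1.
By induction, the statement is established for all m ≥ 1.

A(m) = 6m/(7(m + 7))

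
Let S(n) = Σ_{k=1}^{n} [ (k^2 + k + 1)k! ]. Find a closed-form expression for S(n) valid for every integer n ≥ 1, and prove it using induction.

We claim S(n) = (n + 1)(n + 1)! - 1 for all n ≥ 1.
For the base case n = 1: S(1) = 3, and the closed form gives 3. They agree.
For the inductive step, assume it holds for an arbitrary k ≥ 1, so S(k) = (k + 1)(k + 1)! - 1.
Then S(k+1) = S(k) + ((k^2 + 3k + 3)(k + 1)!) = ((k + 1)(k + 1)! - 1) + ((k^2 + 3k + 3)(k + 1)!).
Simplifying, S(k+1) = ((k+1) + 1)((k+1) + 1)! - 1,
which is the closed form with n = k+1.
By induction, the statement is established for all n ≥ 1.

S(n) = (n + 1)(n + 1)! - 1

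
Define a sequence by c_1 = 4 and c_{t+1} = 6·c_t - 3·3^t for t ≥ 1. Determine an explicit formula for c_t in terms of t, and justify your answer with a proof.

c_t = 3^t + 6^(t - 1)

Computing the first terms: c_1 = 4, c_2 = 15, c_3 = 63. This suggests c_t = 3^t + 6^(t - 1).
For the base case t = 1: the formula gives 4 = 4 = c_1.
Suppose the result is true for t = j, so c_j = 3^j + 6^(j - 1).
Then c_{j+1} = 6·c_j - 3·3^j = 6·(3^j + 6^(j - 1)) - 3·3^j = 3^(j + 1) + 6^j = 3^(j+1) + 6^((j+1) - 1),
which is the claimed formula at t = j+1.
This completes the induction.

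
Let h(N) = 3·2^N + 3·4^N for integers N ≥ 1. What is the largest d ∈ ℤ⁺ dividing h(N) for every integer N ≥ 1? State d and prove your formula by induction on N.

d = 6

Computing the first values: h(1) = 18 and h(2) = 60; gcd(18, 60) = 6, so d ≤ 6.
We prove 6 | 3·2^N + 3·4^N for all N ≥ 1 by induction on N.
Base case (N = 1): h(1) = 18 = 6·(3), so 6 | h(1).
For the inductive step, assume it holds for an arbitrary j ≥ 1, i.e. 6 | h(j). Then
h(j+1) − 4·h(j) = (3·2^(j+1) + 3·4^(j+1)) − 4·(3·2^j + 3·4^j) = (3)·2^j·(2 − 4) = (-6)·2^j. Since 6 | h(j) by the inductive hypothesis, 6 | 4·h(j); and 6 | -6 since -6 = 6·-1. Therefore 6 | h(j+1).
This completes the induction.
Therefore the largest such d is 6.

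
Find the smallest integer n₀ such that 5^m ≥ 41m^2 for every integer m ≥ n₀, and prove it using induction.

At m = 4: 625 < 656, so the inequality fails and n₀ ≥ 5. We prove 5^m ≥ 41m^2 for all m ≥ 5.
For the base case m = 5: 5^m = 3125 and 41m^2 = 1025, so 3125 ≥ 1025.
Suppose the result is true for m = i, so 5^i ≥ 41i^2.
Then 5^(i + 1) = 5·(5^i) ≥ 5·(41i^2).
Also, for i ≥ 5 we have 5·(41i^2) ≥ 41(i+1)^2, since 5 ≥ (1 + 1/i)^2 for all i ≥ 5.
Combining, 5^(i + 1) ≥ 41(i+1)^2.
Hence, by induction on m, the claim holds for every m ≥ 5.
Hence the smallest such n₀ is 5.

n₀ = 5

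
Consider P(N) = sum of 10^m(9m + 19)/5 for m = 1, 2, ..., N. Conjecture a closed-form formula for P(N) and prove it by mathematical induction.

We claim P(N) = 2·10^N(N + 2) - 4 for all N ≥ 1.
When N = 1: P(1) = 56, and the closed form gives 56. They agree.
Inductive step: assume the claim holds for N = m, so P(m) = 2·10^m(m + 2) - 4.
Then P(m+1) = P(m) + (10^m(18m + 56)) = (2·10^m(m + 2) - 4) + (10^m(18m + 56)).
Simplifying, P(m+1) = 20·10^m·m + 60·10^m - 4 = 2·10^(m+1)((m+1) + 2) - 4,
which is the closed form with N = m+1.
This completes the induction.

P(N) = 2·10^N(N + 2) - 4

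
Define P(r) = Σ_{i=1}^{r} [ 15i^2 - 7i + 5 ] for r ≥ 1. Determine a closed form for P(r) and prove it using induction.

We claim P(r) = r(5r^2 + 4r + 4) for all r ≥ 1.
Base case (r = 1): P(1) = 13, and the closed form gives 13. They agree.
Inductive step: suppose the statement holds for some i ≥ 1, so P(i) = i(5i^2 + 4i + 4).
Then P(i+1) = P(i) + (15i^2 + 23i + 13) = (i(5i^2 + 4i + 4)) + (15i^2 + 23i + 13).
Simplifying, P(i+1) = (i + 1)(5i^2 + 14i + 13) = (i+1)(5(i+1)^2 + 4(i+1) + 4),
which is the closed form with r = i+1.
This completes the induction.

P(r) = r(5r^2 + 4r + 4)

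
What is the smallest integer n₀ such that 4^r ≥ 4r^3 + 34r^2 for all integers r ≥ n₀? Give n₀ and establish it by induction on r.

n₀ = 6

At r = 5: 1024 < 1350, so the inequality fails and n₀ ≥ 6. We prove 4^r ≥ 4r^3 + 34r^2 for all r ≥ 6.
For the base case r = 6: 4^r = 4096 and 4r^3 + 34r^2 = 2088, so 4096 ≥ 2088.
Suppose the result is true for r = p, so 4^p ≥ 4p^3 + 34p^2.
Then 4^(p + 1) = 4·(4^p) ≥ 4·(4p^3 + 34p^2).
Also, for p ≥ 6 we have 4·(4p^3 + 34p^2) ≥ 4(p+1)^3 + 34(p+1)^2, since 4·(4p^3 + 34p^2) − (4(p+1)^3 + 34(p+1)^2) = 12p^3 + 90p^2 - 80p - 38, which is nonnegative for all p ≥ 6.
Combining, 4^(p + 1) ≥ 4(p+1)^3 + 34(p+1)^2.
Hence, by induction on r, the claim holds for every r ≥ 6.
Hence the smallest such n₀ is 6.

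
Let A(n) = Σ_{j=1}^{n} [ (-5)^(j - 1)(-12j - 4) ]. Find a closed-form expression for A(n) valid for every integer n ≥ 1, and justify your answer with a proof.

We claim A(n) = (-5)^n(2n + 1) - 1 for all n ≥ 1.
When n = 1: A(1) = -16, and the closed form gives -16. They agree.
Inductive step: suppose the statement holds for some j ≥ 1, so A(j) = (-5)^j(2j + 1) - 1.
Then A(j+1) = A(j) + ((-5)^j(-12j - 16)) = ((-5)^j(2j + 1) - 1) + ((-5)^j(-12j - 16)).
Simplifying, A(j+1) = -10(-5)^j·j - 15(-5)^j - 1 = (-5)^(j+1)(2(j+1) + 1) - 1,
which is the closed form with n = j+1.
By the principle of mathematical induction, the result holds for all n ≥ 1.

A(n) = (-5)^n(2n + 1) - 1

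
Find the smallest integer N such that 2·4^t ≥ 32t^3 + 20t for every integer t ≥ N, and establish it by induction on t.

At t = 5: 2048 < 4100, so the inequality fails and N ≥ 6. We prove 2·4^t ≥ 32t^3 + 20t for all t ≥ 6.
When t = 6: 2·4^t = 8192 and 32t^3 + 20t = 7032, so 8192 ≥ 7032.
Inductive step: suppose the statement holds for some j ≥ 6, so 2·4^j ≥ 32j^3 + 20j.
Then 2·4^(j + 1) = 4·(2·4^j) ≥ 4·(32j^3 + 20j).
Also, for j ≥ 6 we have 4·(32j^3 + 20j) ≥ 32(j+1)^3 + 20(j+1), since 4·(32j^3 + 20j) − (32(j+1)^3 + 20(j+1)) = 96j^3 - 96j^2 - 36j - 52, which is nonnegative for all j ≥ 6.
Combining, 2·4^(j + 1) ≥ 32(j+1)^3 + 20(j+1).
This completes the induction.
Hence the smallest such N is 6.

N = 6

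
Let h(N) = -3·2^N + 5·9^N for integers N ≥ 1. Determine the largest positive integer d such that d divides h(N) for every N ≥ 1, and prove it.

Computing the first values: h(1) = 39 and h(2) = 393; gcd(39, 393) = 3, so d ≤ 3.
We prove 3 | -3·2^N + 5·9^N for all N ≥ 1 by induction on N.
For the base case N = 1: h(1) = 39 = 3·(13), so 3 | h(1).
Inductive step: suppose the statement holds for some p ≥ 1, i.e. 3 | h(p). Then
h(p+1) − 9·h(p) = (-3·2^(p+1) + 5·9^(p+1)) − 9·(-3·2^p + 5·9^p) = (-3)·2^p·(2 − 9) = (21)·2^p. Since 3 | h(p) by the inductive hypothesis, 3 | 9·h(p); and 3 | 21 since 21 = 3·7. Therefore 3 | h(p+1).
By the principle of mathematical induction, the result holds for all N ≥ 1.
Therefore the largest such d is 3.

d = 3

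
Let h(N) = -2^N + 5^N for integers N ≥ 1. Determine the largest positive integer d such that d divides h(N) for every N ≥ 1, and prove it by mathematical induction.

Computing the first values: h(1) = 3 and h(2) = 21; gcd(3, 21) = 3, so d ≤ 3.
We prove 3 | -2^N + 5^N for all N ≥ 1 by induction on N.
For the base case N = 1: h(1) = 3 = 3·(1), so 3 | h(1).
Inductive step: assume the claim holds for N = k, i.e. 3 | h(k). Then
5^{k+1} − 2^{k+1} = 5·5^k − 2·2^k = 5·(5^k − 2^k) + (3)·2^k. The first term is divisible by 3 by the inductive hypothesis, and the second term (3)·2^k is divisible by 3 since 3 | 3. Hence 3 | h(k+1).
By induction, the statement is established for all N ≥ 1.
Therefore the largest such d is 3.

d = 3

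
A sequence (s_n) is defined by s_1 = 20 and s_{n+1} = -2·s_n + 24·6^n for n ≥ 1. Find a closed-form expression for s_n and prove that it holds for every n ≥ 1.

Computing the first terms: s_1 = 20, s_2 = 104, s_3 = 656. This suggests s_n = -(-2)^n + 3·6^n.
Base step (n = 1): the formula gives 20 = 20 = s_1.
Inductive step: suppose the statement holds for some p ≥ 1, so s_p = -(-2)^p + 3·6^p.
Then s_{p+1} = -2·s_p + 24·6^p = -2·(-(-2)^p + 3·6^p) + 24·6^p = -(-2)^(p + 1) + 3·6^(p + 1),
which is the claimed formula at n = p+1.
By induction, the statement is established for all n ≥ 1.

s_n = -(-2)^n + 3·6^n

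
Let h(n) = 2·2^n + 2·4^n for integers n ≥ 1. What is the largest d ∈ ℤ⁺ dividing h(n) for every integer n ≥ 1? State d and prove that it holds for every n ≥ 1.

Computing the first values: h(1) = 12 and h(2) = 40; gcd(12, 40) = 4, so d ≤ 4.
We prove 4 | 2·2^n + 2·4^n for all n ≥ 1 by induction on n.
Base case (n = 1): h(1) = 12 = 4·(3), so 4 | h(1).
For the inductive step, assume it holds for an arbitrary m ≥ 1, i.e. 4 | h(m). Then
h(m+1) − 4·h(m) = (2·2^(m+1) + 2·4^(m+1)) − 4·(2·2^m + 2·4^m) = (2)·2^m·(2 − 4) = (-4)·2^m. Since 4 | h(m) by the inductive hypothesis, 4 | 4·h(m); and 4 | -4 since -4 = 4·-1. Therefore 4 | h(m+1).
Hence, by induction on n, the claim holds for every n ≥ 1.
Therefore the largest such d is 4.

d = 4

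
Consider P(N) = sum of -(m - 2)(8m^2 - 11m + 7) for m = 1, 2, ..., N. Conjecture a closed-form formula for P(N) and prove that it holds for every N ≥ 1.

P(N) = -N(2N^3 - 5N^2 + 3N - 4)

We claim P(N) = -N(2N^3 - 5N^2 + 3N - 4) for all N ≥ 1.
Base step (N = 1): P(1) = 4, and the closed form gives 4. They agree.
Inductive step: assume the claim holds for N = m, so P(m) = m(-2m^3 + 5m^2 - 3m + 4).
Then P(m+1) = P(m) + (-8m^3 + 3m^2 + m + 4) = (m(-2m^3 + 5m^2 - 3m + 4)) + (-8m^3 + 3m^2 + m + 4).
Simplifying, P(m+1) = -(m + 1)(2m^3 + m^2 - m - 4) = -(m+1)(2(m+1)^3 - 5(m+1)^2 + 3(m+1) - 4),
which is the closed form with N = m+1.
By the principle of mathematical induction, the result holds for all N ≥ 1.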